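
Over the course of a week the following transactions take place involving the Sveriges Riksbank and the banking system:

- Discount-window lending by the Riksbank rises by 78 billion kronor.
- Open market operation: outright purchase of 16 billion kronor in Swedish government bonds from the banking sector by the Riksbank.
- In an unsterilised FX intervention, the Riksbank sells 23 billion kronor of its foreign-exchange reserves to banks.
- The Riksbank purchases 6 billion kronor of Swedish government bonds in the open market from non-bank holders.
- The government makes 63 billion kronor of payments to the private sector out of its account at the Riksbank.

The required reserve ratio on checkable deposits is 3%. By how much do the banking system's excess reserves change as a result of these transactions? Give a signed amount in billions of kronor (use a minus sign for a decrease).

+137.93 billion

Discount-window loan 78 billion kronor: reserves +78B, deposits 0.
OMO purchase (from banks) 16 billion kronor: reserves +16B, deposits 0.
FX sale 23 billion kronor: reserves −23B, deposits 0.
Asset purchase (from non-banks) 6 billion kronor: reserves +6B, deposits +6B.
Government spending 63 billion kronor: reserves +63B, deposits +63B.
Totals: Δreserves = +140B, Δdeposits = +69B.
Δrequired reserves = 3% × +69B = +2.07B.
Δexcess reserves = Δreserves − Δrequired = +140B − (+2.07B) = +137.93 billion.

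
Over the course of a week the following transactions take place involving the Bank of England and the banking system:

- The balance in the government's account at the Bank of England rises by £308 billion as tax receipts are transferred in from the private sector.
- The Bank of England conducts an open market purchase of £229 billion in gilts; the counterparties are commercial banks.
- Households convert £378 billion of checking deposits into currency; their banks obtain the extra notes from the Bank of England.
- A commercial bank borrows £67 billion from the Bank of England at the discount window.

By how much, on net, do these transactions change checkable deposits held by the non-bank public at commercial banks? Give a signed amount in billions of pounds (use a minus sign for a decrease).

Government account inflow £308 billion: non-bank counterparties' bank balances fall → −£308B.
OMO purchase (from banks) £229 billion: the counterparty is a bank, so public deposits are unchanged → 0.
Currency withdrawal £378 billion: non-bank counterparties' bank balances fall → −£378B.
Discount-window loan £67 billion: the counterparty is a bank, so public deposits are unchanged → 0.
Net: −308 + 0 − 378 + 0 = -£686 billion.

-£686 billion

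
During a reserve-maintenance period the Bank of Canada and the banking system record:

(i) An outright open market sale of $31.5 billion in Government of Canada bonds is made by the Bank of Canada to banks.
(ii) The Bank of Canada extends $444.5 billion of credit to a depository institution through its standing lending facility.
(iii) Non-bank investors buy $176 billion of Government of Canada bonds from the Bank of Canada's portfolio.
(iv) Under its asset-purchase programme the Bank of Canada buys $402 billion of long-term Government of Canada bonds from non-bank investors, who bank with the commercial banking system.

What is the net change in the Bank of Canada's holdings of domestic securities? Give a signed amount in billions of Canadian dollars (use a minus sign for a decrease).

Bank of Canada balance sheet:
  Assets:      Securities +$194.5B, Loans to banks +$444.5B
  Liabilities: Bank reserves +$639B
Commercial banking system:
  Assets:      Reserves at CB +$639B, Securities +$31.5B
  Liabilities: Checkable deposits +$226B, Borrowings from CB +$444.5B
So the change in the Bank of Canada's holdings of domestic securities is +$194.5 billion.

+$194.5 billion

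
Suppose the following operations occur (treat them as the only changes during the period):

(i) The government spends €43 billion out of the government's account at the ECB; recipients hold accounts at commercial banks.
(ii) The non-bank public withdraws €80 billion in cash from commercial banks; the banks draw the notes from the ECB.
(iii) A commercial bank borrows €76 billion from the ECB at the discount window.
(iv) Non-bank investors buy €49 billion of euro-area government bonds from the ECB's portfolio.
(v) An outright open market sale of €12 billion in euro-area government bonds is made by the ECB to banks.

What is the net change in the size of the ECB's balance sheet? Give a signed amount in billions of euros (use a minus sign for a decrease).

+€15 billion

ECB balance sheet:
  Assets:      Securities −€61B, Loans to banks +€76B
  Liabilities: Bank reserves −€22B, Currency in circulation +€80B, Government deposits −€43B
Change in total ECB assets = +€15 billion.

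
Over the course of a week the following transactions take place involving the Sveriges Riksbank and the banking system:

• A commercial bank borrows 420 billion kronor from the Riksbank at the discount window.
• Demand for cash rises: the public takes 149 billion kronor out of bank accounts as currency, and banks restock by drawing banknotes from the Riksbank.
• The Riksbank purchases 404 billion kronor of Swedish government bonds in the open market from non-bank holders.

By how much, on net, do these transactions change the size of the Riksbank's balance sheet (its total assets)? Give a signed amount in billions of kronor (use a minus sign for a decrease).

+824 billion

Riksbank balance sheet:
  Assets:      Securities +404B, Loans to banks +420B
  Liabilities: Bank reserves +675B, Currency in circulation +149B
Change in total Riksbank assets = +824 billion.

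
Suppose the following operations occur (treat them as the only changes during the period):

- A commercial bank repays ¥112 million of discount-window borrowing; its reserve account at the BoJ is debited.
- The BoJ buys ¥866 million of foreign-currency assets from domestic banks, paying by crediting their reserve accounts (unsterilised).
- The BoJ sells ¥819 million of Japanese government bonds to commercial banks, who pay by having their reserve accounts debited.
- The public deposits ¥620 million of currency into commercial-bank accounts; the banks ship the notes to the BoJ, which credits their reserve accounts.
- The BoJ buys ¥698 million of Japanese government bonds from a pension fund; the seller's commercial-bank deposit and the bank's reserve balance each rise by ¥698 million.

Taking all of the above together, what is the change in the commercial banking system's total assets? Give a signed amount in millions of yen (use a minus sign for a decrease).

+¥1206 million

Discount-window repayment ¥112 million: bank balance sheets shrink → −¥112M.
FX purchase ¥866 million: just an asset swap on bank balance sheets → 0.
OMO sale (to banks) ¥819 million: just an asset swap on bank balance sheets → 0.
Currency deposit ¥620 million: bank balance sheets expand → +¥620M.
Asset purchase (from non-banks) ¥698 million: bank balance sheets expand → +¥698M.
Net: −112 + 0 + 0 + 620 + 698 = +¥1206 million.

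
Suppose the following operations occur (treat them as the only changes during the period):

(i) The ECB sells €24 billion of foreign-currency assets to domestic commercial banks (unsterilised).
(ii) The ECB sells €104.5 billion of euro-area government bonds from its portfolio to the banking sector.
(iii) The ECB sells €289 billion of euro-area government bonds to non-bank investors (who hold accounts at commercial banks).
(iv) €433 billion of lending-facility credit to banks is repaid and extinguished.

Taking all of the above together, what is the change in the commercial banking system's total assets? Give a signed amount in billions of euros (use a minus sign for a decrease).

-€722 billion

ECB balance sheet:
  Assets:      Securities −€393.5B, Loans to banks −€433B, Foreign assets −€24B
  Liabilities: Bank reserves −€850.5B
Commercial banking system:
  Assets:      Reserves at CB −€850.5B, Securities +€104.5B, Foreign assets +€24B
  Liabilities: Checkable deposits −€289B, Borrowings from CB −€433B
Change in total bank assets = -€722 billion.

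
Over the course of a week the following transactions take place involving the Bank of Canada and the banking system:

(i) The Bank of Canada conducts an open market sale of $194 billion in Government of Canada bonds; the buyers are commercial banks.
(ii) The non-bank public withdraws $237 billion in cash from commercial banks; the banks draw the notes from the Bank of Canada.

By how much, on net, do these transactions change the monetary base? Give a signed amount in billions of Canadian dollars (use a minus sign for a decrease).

Bank of Canada balance sheet:
  Assets:      Securities −$194B
  Liabilities: Bank reserves −$431B, Currency in circulation +$237B
Commercial banking system:
  Assets:      Reserves at CB −$431B, Securities +$194B
  Liabilities: Checkable deposits −$237B
Monetary base = currency + reserves: +$237B + (−$431B) = -$194 billion.

-$194 billion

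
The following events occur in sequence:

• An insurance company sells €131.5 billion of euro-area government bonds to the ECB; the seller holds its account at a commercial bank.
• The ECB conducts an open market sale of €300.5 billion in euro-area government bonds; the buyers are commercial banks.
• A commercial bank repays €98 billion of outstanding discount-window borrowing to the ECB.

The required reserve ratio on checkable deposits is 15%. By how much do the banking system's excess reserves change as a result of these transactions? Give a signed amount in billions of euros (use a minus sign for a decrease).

Asset purchase (from non-banks) €131.5 billion: reserves +€131.5B, deposits +€131.5B.
OMO sale (to banks) €300.5 billion: reserves −€300.5B, deposits 0.
Discount-window repayment €98 billion: reserves −€98B, deposits 0.
Totals: Δreserves = −€267B, Δdeposits = +€131.5B.
Δrequired reserves = 15% × +€131.5B = +€19.725B.
Δexcess reserves = Δreserves − Δrequired = −€267B − (+€19.725B) = -€286.725 billion.

-€286.725 billion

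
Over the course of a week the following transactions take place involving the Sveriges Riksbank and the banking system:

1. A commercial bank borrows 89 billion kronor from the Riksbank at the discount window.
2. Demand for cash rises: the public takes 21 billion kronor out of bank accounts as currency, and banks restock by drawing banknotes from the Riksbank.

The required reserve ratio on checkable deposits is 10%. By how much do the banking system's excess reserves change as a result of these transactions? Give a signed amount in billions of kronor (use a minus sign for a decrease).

+70.1 billion

Discount-window loan 89 billion kronor: reserves +89B, deposits 0.
Currency withdrawal 21 billion kronor: reserves −21B, deposits −21B.
Totals: Δreserves = +68B, Δdeposits = −21B.
Δrequired reserves = 10% × −21B = −2.1B.
Δexcess reserves = Δreserves − Δrequired = +68B − (−2.1B) = +70.1 billion.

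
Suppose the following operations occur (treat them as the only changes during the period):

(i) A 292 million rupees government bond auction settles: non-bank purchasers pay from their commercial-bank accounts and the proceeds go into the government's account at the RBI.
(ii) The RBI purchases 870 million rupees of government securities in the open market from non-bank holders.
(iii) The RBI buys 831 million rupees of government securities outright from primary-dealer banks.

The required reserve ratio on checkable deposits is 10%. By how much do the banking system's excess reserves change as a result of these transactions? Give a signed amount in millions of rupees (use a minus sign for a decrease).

+1351.2 million

Government account inflow 292 million rupees: reserves −292M, deposits −292M.
Asset purchase (from non-banks) 870 million rupees: reserves +870M, deposits +870M.
OMO purchase (from banks) 831 million rupees: reserves +831M, deposits 0.
Totals: Δreserves = +1409M, Δdeposits = +578M.
Δrequired reserves = 10% × +578M = +57.8M.
Δexcess reserves = Δreserves − Δrequired = +1409M − (+57.8M) = +1351.2 million.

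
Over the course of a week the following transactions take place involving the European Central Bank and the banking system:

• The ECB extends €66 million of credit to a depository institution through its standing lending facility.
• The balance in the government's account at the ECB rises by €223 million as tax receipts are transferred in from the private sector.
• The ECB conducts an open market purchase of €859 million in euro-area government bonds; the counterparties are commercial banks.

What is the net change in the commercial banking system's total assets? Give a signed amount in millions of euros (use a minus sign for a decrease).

-€157 million

Discount-window loan €66 million: bank balance sheets expand → +€66M.
Government account inflow €223 million: bank balance sheets shrink → −€223M.
OMO purchase (from banks) €859 million: just an asset swap on bank balance sheets → 0.
Net: 66 − 223 + 0 = -€157 million.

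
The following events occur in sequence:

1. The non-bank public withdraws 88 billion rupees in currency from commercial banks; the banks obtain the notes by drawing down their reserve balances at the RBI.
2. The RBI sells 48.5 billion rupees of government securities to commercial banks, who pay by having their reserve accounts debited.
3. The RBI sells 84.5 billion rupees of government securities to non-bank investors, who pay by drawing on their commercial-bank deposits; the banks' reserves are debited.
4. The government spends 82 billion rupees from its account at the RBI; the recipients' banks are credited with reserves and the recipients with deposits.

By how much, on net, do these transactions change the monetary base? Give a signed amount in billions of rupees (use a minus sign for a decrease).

Currency withdrawal 88 billion rupees: just a shift between currency and reserves — both are base money → 0.
OMO sale (to banks) 48.5 billion rupees: RBI balance sheet contracts → −48.5B.
Asset sale (to non-banks) 84.5 billion rupees: RBI balance sheet contracts → −84.5B.
Government spending 82 billion rupees: a non-base liability converts back to reserves → +82B.
Net: 0 − 48.5 − 84.5 + 82 = -51 billion.

-51 billion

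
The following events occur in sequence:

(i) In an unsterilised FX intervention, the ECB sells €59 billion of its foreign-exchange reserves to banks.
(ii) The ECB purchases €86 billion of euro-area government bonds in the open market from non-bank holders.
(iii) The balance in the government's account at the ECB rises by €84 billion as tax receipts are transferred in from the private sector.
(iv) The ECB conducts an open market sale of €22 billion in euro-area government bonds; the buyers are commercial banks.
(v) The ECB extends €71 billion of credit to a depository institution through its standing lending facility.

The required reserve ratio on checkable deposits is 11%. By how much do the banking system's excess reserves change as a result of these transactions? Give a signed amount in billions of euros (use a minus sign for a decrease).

FX sale €59 billion: reserves −€59B, deposits 0.
Asset purchase (from non-banks) €86 billion: reserves +€86B, deposits +€86B.
Government account inflow €84 billion: reserves −€84B, deposits −€84B.
OMO sale (to banks) €22 billion: reserves −€22B, deposits 0.
Discount-window loan €71 billion: reserves +€71B, deposits 0.
Totals: Δreserves = −€8B, Δdeposits = +€2B.
Δrequired reserves = 11% × +€2B = +€0.22B.
Δexcess reserves = Δreserves − Δrequired = −€8B − (+€0.22B) = -€8.22 billion.

-€8.22 billion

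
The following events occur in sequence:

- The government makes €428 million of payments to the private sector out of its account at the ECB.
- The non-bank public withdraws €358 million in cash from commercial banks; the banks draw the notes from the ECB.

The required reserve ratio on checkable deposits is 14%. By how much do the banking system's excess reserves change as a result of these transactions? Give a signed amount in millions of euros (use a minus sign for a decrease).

Government spending €428 million: reserves +€428M, deposits +€428M.
Currency withdrawal €358 million: reserves −€358M, deposits −€358M.
Totals: Δreserves = +€70M, Δdeposits = +€70M.
Δrequired reserves = 14% × +€70M = +€9.8M.
Δexcess reserves = Δreserves − Δrequired = +€70M − (+€9.8M) = +€60.2 million.

+€60.2 million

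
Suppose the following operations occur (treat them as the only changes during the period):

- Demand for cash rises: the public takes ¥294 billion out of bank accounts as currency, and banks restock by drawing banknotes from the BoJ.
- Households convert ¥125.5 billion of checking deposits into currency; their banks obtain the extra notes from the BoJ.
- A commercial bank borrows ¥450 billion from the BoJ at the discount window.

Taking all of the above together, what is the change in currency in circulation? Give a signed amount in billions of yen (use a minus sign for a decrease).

Currency withdrawal ¥294 billion: notes leave the central bank → +¥294B.
Currency withdrawal ¥125.5 billion: notes leave the central bank → +¥125.5B.
Discount-window loan ¥450 billion: no currency enters or leaves circulation → 0.
Net: 294 + 125.5 + 0 = +¥419.5 billion.

+¥419.5 billion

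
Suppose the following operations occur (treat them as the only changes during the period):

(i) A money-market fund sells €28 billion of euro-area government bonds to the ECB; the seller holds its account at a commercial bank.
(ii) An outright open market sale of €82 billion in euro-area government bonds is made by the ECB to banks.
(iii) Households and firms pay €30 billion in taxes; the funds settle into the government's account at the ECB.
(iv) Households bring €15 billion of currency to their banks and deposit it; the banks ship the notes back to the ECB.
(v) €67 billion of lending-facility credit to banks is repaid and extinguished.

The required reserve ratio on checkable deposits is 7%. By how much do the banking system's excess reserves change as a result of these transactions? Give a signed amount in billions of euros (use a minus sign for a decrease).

Asset purchase (from non-banks) €28 billion: reserves +€28B, deposits +€28B.
OMO sale (to banks) €82 billion: reserves −€82B, deposits 0.
Government account inflow €30 billion: reserves −€30B, deposits −€30B.
Currency deposit €15 billion: reserves +€15B, deposits +€15B.
Discount-window repayment €67 billion: reserves −€67B, deposits 0.
Totals: Δreserves = −€136B, Δdeposits = +€13B.
Δrequired reserves = 7% × +€13B = +€0.91B.
Δexcess reserves = Δreserves − Δrequired = −€136B − (+€0.91B) = -€136.91 billion.

-€136.91 billion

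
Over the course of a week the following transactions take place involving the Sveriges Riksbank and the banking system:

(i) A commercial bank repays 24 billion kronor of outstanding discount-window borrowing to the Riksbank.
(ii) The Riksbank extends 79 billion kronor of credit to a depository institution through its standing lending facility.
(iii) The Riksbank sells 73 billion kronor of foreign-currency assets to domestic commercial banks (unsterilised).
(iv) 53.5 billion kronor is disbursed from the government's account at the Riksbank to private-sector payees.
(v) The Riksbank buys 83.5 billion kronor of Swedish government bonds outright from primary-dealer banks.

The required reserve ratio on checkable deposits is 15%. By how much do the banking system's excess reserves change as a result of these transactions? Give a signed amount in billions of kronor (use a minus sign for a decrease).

Discount-window repayment 24 billion kronor: reserves −24B, deposits 0.
Discount-window loan 79 billion kronor: reserves +79B, deposits 0.
FX sale 73 billion kronor: reserves −73B, deposits 0.
Government spending 53.5 billion kronor: reserves +53.5B, deposits +53.5B.
OMO purchase (from banks) 83.5 billion kronor: reserves +83.5B, deposits 0.
Totals: Δreserves = +119B, Δdeposits = +53.5B.
Δrequired reserves = 15% × +53.5B = +8.025B.
Δexcess reserves = Δreserves − Δrequired = +119B − (+8.025B) = +110.975 billion.

+110.975 billion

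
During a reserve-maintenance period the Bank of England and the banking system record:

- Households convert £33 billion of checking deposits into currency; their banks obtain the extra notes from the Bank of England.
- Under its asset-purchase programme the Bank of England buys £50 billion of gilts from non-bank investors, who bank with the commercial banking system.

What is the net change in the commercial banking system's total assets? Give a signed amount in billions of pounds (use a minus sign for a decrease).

Bank of England balance sheet:
  Assets:      Securities +£50B
  Liabilities: Bank reserves +£17B, Currency in circulation +£33B
Commercial banking system:
  Assets:      Reserves at CB +£17B
  Liabilities: Checkable deposits +£17B
Change in total bank assets = +£17 billion.

+£17 billion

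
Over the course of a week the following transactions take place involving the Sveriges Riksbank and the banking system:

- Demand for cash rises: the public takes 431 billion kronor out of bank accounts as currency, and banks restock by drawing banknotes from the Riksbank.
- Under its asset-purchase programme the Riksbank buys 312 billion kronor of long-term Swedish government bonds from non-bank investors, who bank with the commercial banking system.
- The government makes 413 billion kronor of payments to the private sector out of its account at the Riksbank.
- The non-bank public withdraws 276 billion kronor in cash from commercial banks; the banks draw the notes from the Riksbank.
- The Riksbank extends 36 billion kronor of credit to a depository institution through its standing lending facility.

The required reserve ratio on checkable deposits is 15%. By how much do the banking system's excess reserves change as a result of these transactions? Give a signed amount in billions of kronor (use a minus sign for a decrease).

Currency withdrawal 431 billion kronor: reserves −431B, deposits −431B.
Asset purchase (from non-banks) 312 billion kronor: reserves +312B, deposits +312B.
Government spending 413 billion kronor: reserves +413B, deposits +413B.
Currency withdrawal 276 billion kronor: reserves −276B, deposits −276B.
Discount-window loan 36 billion kronor: reserves +36B, deposits 0.
Totals: Δreserves = +54B, Δdeposits = +18B.
Δrequired reserves = 15% × +18B = +2.7B.
Δexcess reserves = Δreserves − Δrequired = +54B − (+2.7B) = +51.3 billion.

+51.3 billion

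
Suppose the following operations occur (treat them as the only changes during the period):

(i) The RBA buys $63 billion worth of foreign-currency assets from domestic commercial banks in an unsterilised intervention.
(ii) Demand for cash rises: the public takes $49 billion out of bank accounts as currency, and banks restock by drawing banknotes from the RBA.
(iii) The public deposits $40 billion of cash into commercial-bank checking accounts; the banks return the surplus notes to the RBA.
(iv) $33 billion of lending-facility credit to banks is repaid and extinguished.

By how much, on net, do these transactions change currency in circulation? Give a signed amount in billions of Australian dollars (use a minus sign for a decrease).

+$9 billion

FX purchase $63 billion: no currency enters or leaves circulation → 0.
Currency withdrawal $49 billion: notes leave the central bank → +$49B.
Currency deposit $40 billion: notes return to the central bank → −$40B.
Discount-window repayment $33 billion: no currency enters or leaves circulation → 0.
Net: 0 + 49 − 40 + 0 = +$9 billion.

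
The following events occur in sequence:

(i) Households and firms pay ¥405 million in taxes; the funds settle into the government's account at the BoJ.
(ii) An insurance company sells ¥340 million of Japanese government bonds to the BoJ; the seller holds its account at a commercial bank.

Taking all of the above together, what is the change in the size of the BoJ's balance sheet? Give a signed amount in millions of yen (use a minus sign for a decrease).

Government account inflow ¥405 million: only the composition of liabilities changes → 0.
Asset purchase (from non-banks) ¥340 million: a BoJ asset is acquired → +¥340M.
Net: 0 + 340 = +¥340 million.

+¥340 million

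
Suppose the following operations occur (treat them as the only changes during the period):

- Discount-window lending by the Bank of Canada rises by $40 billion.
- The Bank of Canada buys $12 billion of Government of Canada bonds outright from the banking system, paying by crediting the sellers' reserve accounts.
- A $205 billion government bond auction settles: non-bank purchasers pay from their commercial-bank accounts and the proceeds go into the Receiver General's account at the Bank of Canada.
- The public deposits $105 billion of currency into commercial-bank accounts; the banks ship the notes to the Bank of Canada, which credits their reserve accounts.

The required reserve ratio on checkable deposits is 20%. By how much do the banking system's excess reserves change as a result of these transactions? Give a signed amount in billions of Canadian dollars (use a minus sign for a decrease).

-$28 billion

Discount-window loan $40 billion: reserves +$40B, deposits 0.
OMO purchase (from banks) $12 billion: reserves +$12B, deposits 0.
Government account inflow $205 billion: reserves −$205B, deposits −$205B.
Currency deposit $105 billion: reserves +$105B, deposits +$105B.
Totals: Δreserves = −$48B, Δdeposits = −$100B.
Δrequired reserves = 20% × −$100B = −$20B.
Δexcess reserves = Δreserves − Δrequired = −$48B − (−$20B) = -$28 billion.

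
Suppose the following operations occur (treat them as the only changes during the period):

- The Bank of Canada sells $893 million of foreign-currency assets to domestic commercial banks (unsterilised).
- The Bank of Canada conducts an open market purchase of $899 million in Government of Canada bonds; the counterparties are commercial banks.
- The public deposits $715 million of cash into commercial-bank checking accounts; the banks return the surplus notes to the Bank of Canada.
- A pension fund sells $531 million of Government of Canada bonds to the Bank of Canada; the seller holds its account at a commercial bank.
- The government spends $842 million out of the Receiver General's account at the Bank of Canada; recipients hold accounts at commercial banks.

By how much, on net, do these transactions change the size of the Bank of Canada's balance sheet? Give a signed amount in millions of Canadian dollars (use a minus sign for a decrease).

FX sale $893 million: a Bank of Canada asset is shed → −$893M.
OMO purchase (from banks) $899 million: a Bank of Canada asset is acquired → +$899M.
Currency deposit $715 million: only the composition of liabilities changes → 0.
Asset purchase (from non-banks) $531 million: a Bank of Canada asset is acquired → +$531M.
Government spending $842 million: only the composition of liabilities changes → 0.
Net: −893 + 899 + 0 + 531 + 0 = +$537 million.

+$537 million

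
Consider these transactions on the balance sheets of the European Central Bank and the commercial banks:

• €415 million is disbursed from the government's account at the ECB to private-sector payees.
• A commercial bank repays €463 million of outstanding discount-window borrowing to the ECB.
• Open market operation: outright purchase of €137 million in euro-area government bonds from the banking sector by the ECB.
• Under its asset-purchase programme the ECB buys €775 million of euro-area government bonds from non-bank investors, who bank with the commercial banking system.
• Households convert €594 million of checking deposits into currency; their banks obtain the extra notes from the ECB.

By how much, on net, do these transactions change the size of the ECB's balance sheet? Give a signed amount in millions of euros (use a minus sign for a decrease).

+€449 million

ECB balance sheet:
  Assets:      Securities +€912M, Loans to banks −€463M
  Liabilities: Bank reserves +€270M, Currency in circulation +€594M, Government deposits −€415M
Change in total ECB assets = +€449 million.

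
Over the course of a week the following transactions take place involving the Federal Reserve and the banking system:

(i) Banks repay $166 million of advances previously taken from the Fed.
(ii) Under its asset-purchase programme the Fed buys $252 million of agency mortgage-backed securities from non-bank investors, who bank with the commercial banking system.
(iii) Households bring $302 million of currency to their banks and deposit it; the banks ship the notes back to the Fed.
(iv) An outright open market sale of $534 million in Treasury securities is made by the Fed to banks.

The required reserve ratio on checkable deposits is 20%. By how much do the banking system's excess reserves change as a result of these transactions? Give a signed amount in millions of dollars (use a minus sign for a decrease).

-$256.8 million

Discount-window repayment $166 million: reserves −$166M, deposits 0.
Asset purchase (from non-banks) $252 million: reserves +$252M, deposits +$252M.
Currency deposit $302 million: reserves +$302M, deposits +$302M.
OMO sale (to banks) $534 million: reserves −$534M, deposits 0.
Totals: Δreserves = −$146M, Δdeposits = +$554M.
Δrequired reserves = 20% × +$554M = +$110.8M.
Δexcess reserves = Δreserves − Δrequired = −$146M − (+$110.8M) = -$256.8 million.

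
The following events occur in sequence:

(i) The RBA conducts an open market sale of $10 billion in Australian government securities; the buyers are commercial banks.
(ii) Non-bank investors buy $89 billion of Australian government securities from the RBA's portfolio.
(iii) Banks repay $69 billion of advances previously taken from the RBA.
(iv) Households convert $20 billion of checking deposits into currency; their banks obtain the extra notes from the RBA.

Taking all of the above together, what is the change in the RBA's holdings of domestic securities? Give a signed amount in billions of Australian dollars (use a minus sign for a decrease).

OMO sale (to banks) $10 billion: securities removed from the RBA's portfolio → −$10B.
Asset sale (to non-banks) $89 billion: securities removed from the RBA's portfolio → −$89B.
Discount-window repayment $69 billion: the RBA's securities portfolio is untouched → 0.
Currency withdrawal $20 billion: the RBA's securities portfolio is untouched → 0.
Net: −10 − 89 + 0 + 0 = -$99 billion.

-$99 billion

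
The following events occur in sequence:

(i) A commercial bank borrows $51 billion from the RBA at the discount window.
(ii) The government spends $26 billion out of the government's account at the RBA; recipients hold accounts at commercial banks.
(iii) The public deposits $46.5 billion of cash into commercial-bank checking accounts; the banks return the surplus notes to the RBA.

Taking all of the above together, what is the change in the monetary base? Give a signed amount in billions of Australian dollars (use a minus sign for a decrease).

RBA balance sheet:
  Assets:      Loans to banks +$51B
  Liabilities: Bank reserves +$123.5B, Currency in circulation −$46.5B, Government deposits −$26B
Commercial banking system:
  Assets:      Reserves at CB +$123.5B
  Liabilities: Checkable deposits +$72.5B, Borrowings from CB +$51B
Monetary base = currency + reserves: −$46.5B + (+$123.5B) = +$77 billion.

+$77 billion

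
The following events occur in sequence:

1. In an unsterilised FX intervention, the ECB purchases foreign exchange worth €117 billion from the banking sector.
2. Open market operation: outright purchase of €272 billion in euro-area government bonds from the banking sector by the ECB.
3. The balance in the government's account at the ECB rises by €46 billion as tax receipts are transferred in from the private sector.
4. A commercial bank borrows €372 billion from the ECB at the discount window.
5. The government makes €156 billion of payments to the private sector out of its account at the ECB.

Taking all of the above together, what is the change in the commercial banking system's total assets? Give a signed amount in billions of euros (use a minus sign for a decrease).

FX purchase €117 billion: just an asset swap on bank balance sheets → 0.
OMO purchase (from banks) €272 billion: just an asset swap on bank balance sheets → 0.
Government account inflow €46 billion: bank balance sheets shrink → −€46B.
Discount-window loan €372 billion: bank balance sheets expand → +€372B.
Government spending €156 billion: bank balance sheets expand → +€156B.
Net: 0 + 0 − 46 + 372 + 156 = +€482 billion.

+€482 billion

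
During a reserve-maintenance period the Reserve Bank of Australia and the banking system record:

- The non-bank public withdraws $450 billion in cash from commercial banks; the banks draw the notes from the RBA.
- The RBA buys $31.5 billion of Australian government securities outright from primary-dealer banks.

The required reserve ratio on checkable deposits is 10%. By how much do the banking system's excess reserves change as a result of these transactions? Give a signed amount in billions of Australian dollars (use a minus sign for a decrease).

-$373.5 billion

Currency withdrawal $450 billion: reserves −$450B, deposits −$450B.
OMO purchase (from banks) $31.5 billion: reserves +$31.5B, deposits 0.
Totals: Δreserves = −$418.5B, Δdeposits = −$450B.
Δrequired reserves = 10% × −$450B = −$45B.
Δexcess reserves = Δreserves − Δrequired = −$418.5B − (−$45B) = -$373.5 billion.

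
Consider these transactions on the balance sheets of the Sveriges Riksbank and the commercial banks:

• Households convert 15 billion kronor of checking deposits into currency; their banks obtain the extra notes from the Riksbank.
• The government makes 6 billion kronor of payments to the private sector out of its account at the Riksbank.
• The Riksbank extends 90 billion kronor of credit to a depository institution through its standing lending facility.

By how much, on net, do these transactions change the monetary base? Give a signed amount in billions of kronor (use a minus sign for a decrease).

+96 billion

Riksbank balance sheet:
  Assets:      Loans to banks +90B
  Liabilities: Bank reserves +81B, Currency in circulation +15B, Government deposits −6B
Commercial banking system:
  Assets:      Reserves at CB +81B
  Liabilities: Checkable deposits −9B, Borrowings from CB +90B
Monetary base = currency + reserves: +15B + (+81B) = +96 billion.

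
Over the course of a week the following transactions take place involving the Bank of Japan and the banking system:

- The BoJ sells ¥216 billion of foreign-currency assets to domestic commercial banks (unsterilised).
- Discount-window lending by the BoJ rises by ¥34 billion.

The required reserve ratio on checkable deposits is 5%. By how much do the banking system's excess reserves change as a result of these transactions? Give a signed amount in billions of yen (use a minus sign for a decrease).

-¥182 billion

FX sale ¥216 billion: reserves −¥216B, deposits 0.
Discount-window loan ¥34 billion: reserves +¥34B, deposits 0.
Totals: Δreserves = −¥182B, Δdeposits = 0.
Δrequired reserves = 5% × 0 = 0.
Δexcess reserves = Δreserves − Δrequired = −¥182B − (0) = -¥182 billion.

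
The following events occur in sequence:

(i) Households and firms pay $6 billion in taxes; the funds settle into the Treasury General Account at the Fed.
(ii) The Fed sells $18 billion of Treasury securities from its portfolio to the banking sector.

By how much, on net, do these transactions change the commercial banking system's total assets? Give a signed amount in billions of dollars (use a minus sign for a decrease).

Fed balance sheet:
  Assets:      Securities −$18B
  Liabilities: Bank reserves −$24B, Government deposits +$6B
Commercial banking system:
  Assets:      Reserves at CB −$24B, Securities +$18B
  Liabilities: Checkable deposits −$6B
Change in total bank assets = -$6 billion.

-$6 billion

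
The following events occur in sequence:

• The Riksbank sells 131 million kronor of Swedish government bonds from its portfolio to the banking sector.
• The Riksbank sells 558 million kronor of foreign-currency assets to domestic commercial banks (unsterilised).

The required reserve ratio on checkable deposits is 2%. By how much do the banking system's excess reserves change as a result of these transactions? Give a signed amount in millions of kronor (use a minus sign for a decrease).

OMO sale (to banks) 131 million kronor: reserves −131M, deposits 0.
FX sale 558 million kronor: reserves −558M, deposits 0.
Totals: Δreserves = −689M, Δdeposits = 0.
Δrequired reserves = 2% × 0 = 0.
Δexcess reserves = Δreserves − Δrequired = −689M − (0) = -689 million.

-689 million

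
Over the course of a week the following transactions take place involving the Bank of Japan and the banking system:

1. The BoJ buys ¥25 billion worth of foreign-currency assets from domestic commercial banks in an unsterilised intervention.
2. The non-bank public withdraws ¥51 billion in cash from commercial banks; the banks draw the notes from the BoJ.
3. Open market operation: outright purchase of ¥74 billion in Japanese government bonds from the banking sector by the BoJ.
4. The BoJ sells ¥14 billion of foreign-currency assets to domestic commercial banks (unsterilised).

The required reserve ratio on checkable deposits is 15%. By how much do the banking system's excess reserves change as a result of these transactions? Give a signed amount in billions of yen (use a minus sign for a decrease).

FX purchase ¥25 billion: reserves +¥25B, deposits 0.
Currency withdrawal ¥51 billion: reserves −¥51B, deposits −¥51B.
OMO purchase (from banks) ¥74 billion: reserves +¥74B, deposits 0.
FX sale ¥14 billion: reserves −¥14B, deposits 0.
Totals: Δreserves = +¥34B, Δdeposits = −¥51B.
Δrequired reserves = 15% × −¥51B = −¥7.65B.
Δexcess reserves = Δreserves − Δrequired = +¥34B − (−¥7.65B) = +¥41.65 billion.

+¥41.65 billion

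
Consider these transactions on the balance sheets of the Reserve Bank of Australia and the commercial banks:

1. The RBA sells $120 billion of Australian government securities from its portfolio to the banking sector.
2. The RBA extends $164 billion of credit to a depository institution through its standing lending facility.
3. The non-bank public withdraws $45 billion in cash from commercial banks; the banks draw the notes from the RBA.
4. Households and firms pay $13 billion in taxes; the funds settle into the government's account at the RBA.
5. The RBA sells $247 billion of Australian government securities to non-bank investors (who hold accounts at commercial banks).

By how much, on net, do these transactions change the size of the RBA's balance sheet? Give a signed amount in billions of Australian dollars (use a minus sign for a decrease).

RBA balance sheet:
  Assets:      Securities −$367B, Loans to banks +$164B
  Liabilities: Bank reserves −$261B, Currency in circulation +$45B, Government deposits +$13B
Commercial banking system:
  Assets:      Reserves at CB −$261B, Securities +$120B
  Liabilities: Checkable deposits −$305B, Borrowings from CB +$164B
Change in total RBA assets = -$203 billion.

-$203 billion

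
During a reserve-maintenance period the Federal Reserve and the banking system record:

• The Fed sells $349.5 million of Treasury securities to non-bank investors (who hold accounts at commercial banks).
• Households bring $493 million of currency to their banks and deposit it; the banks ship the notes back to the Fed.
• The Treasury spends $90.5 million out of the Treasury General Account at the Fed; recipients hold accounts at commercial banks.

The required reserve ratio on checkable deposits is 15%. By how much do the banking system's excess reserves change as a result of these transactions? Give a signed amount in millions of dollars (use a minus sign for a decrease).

Asset sale (to non-banks) $349.5 million: reserves −$349.5M, deposits −$349.5M.
Currency deposit $493 million: reserves +$493M, deposits +$493M.
Government spending $90.5 million: reserves +$90.5M, deposits +$90.5M.
Totals: Δreserves = +$234M, Δdeposits = +$234M.
Δrequired reserves = 15% × +$234M = +$35.1M.
Δexcess reserves = Δreserves − Δrequired = +$234M − (+$35.1M) = +$198.9 million.

+$198.9 million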